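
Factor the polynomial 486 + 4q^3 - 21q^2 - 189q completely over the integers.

(4q - 9)(q + 6)(q - 9)

Among the possible rational roots, q = 9/4 is a root, so (4q - 9) divides it; the quotient is q^2 - 3q - 54.
The remaining quadratic factors as (q - 9)(q + 6).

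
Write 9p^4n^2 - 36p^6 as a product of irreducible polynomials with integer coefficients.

-9p^4(2p - n)(2p + n)

Factor out 9p^4 first: what remains is -4p^2 + n^2.
Recognize a difference of squares with the parts n and 2p.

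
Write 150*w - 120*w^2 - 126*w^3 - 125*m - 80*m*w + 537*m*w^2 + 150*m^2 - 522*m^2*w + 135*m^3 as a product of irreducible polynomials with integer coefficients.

(3*m - 7*w + 5)*(5*m - 6*w)*(9*m - 3*w - 5)

Group: 5*m*(27*m^2 - 72*m*w + 30*m + 21*w^2 + 20*w - 25) - 6*w*(27*m^2 - 72*m*w + 30*m + 21*w^2 + 20*w - 25); both groups contain (27*m^2 - 72*m*w + 30*m + 21*w^2 + 20*w - 25), so (5*m - 6*w) is a factor with cofactor 27*m^2 - 72*m*w + 30*m + 21*w^2 + 20*w - 25.
The cofactor groups again: 27*m^2 - 72*m*w + 30*m + 21*w^2 + 20*w - 25 = 3*m*(9*m - 3*w - 5) + (-7*w + 5)*(9*m - 3*w - 5); both groups contain (9*m - 3*w - 5), giving (3*m - 7*w + 5)*(9*m - 3*w - 5).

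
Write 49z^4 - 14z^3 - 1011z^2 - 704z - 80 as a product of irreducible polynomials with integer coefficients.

(7z + 1)(7z + 4)(z + 4)(z - 5)

Trying the rational-root candidates, z = -1/7 is a root, so (7z + 1) is a factor; dividing leaves 7z^3 - 3z^2 - 144z - 80.
Next, z = 5 is a root, giving the factor (z - 5) and quotient 7z^2 + 32z + 16.
The remaining quadratic factors as (z + 4)(7z + 4).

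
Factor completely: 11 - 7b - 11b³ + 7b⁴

Group as (7b⁴ - 7b) + (-11b³ + 11) = 7b(b³ - 1) - 11(b³ - 1).
Both groups share the factor (b³ - 1).

(7b - 11)(b - 1)(b² + b + 1)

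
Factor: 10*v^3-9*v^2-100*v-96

(2*v+3)*(5*v+8)*(v-4)

By the rational root theorem, v = -3/2 is a root, so (2*v+3) is a factor; dividing leaves 5*v^2-12*v-32.
The remaining quadratic factors as (5*v+8)(v-4).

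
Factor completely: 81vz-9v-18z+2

Group as (81vz-9v) + (-18z+2) = 9v(9z-1) - 2(9z-1).
Both groups share the factor (9z-1).

(9v-2)(9z-1)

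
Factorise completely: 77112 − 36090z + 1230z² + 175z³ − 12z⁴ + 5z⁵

By the rational root theorem, z = −9 is a root, so (z + 9) is a factor; dividing leaves 5z⁴ − 57z³ + 688z² − 4962z + 8568.
Continuing, z = 12/5 is a root, so (5z − 12) divides it; the quotient is z³ − 9z² + 116z − 714.
Then z = 7 is a root, so (z − 7) is a factor; dividing leaves z² − 2z + 102.
The quadratic z² − 2z + 102 has discriminant −404 < 0 and is irreducible over ℤ.

(5z − 12)(z + 9)(z − 7)(z² − 2z + 102)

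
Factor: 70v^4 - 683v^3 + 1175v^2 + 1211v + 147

(2v - 7)(5v + 3)(7v + 1)(v - 7)

Trying the rational-root candidates, v = 7/2 is a root, so (2v - 7) divides it; the quotient is 35v^3 - 219v^2 - 179v - 21.
Then v = -3/5 is a root, so (5v + 3) divides it; the quotient is 7v^2 - 48v - 7.
The remaining quadratic factors as (v - 7)(7v + 1).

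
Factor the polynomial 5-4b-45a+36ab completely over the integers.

(4b-5)(9a-1)

Group as (36ab-45a) + (-4b+5) = 9a(4b-5) - (4b-5).
Both groups share the factor (4b-5).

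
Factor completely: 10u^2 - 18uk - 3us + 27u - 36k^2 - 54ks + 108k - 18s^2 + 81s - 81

Group: 2u(5u + 6k + 6s - 9) + (-6k - 3s + 9)(5u + 6k + 6s - 9); both groups contain (5u + 6k + 6s - 9).

(2u - 6k - 3s + 9)(5u + 6k + 6s - 9)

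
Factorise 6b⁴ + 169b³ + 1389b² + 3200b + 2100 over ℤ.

Trying the rational-root candidates, b = -2 is a root, giving the factor (b + 2) and quotient 6b³ + 157b² + 1075b + 1050.
Continuing, b = -15 is a root, so (b + 15) divides it; the quotient is 6b² + 67b + 70.
The remaining quadratic factors as (b + 10)(6b + 7).

(6b + 7)(b + 10)(b + 15)(b + 2)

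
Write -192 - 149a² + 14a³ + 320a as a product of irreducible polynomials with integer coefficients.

By the rational root theorem, a = 3/2 is a root, giving the factor (2a - 3) and quotient 7a² - 64a + 64.
The remaining quadratic factors as (7a - 8)(a - 8).

(2a - 3)(7a - 8)(a - 8)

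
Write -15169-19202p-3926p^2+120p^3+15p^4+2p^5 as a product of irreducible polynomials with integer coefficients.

Among the possible rational roots, p = -1 is a root, giving the factor (p+1) and quotient 2p^4+13p^3+107p^2-4033p-15169.
Next, p = -7/2 is a root, so (2p+7) is a factor; dividing leaves p^3+3p^2+43p-2167.
Then p = 11 is a root, so (p-11) is a factor; dividing leaves p^2+14p+197.
The quadratic p^2+14p+197 has discriminant -592 < 0 and is irreducible over ℤ.

(2p+7)(p+1)(p-11)(p^2+14p+197)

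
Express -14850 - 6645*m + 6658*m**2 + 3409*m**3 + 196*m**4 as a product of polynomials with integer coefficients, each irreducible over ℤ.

(4*m + 9)*(7*m + 11)*(7*m - 10)*(m + 15)

By the rational root theorem, m = -15 is a root, so (m + 15) divides it; the quotient is 196*m**3 + 469*m**2 - 377*m - 990.
Then m = 10/7 is a root, so (7*m - 10) divides it; the quotient is 28*m**2 + 107*m + 99.
The remaining quadratic factors as (7*m + 11)(4*m + 9).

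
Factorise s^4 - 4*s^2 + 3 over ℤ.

(s + 1)*(s - 1)*(s^2 - 3)

Substitute u = s^2 to get a quadratic in u, then factor.
s^2 - 3 is irreducible over ℤ (3 is not a perfect square).
s^2 - 1 is a difference of squares.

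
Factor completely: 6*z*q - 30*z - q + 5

Group as (6*z*q - 30*z) + (-q + 5) = 6*z*(q - 5) - (q - 5).
Both groups share the factor (q - 5).

(6*z - 1)*(q - 5)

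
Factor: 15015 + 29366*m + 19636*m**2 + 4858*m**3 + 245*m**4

(5*m + 7)*(7*m + 11)*(7*m + 13)*(m + 15)

Trying the rational-root candidates, m = -11/7 is a root, giving the factor (7*m + 11) and quotient 35*m**3 + 639*m**2 + 1801*m + 1365.
Next, m = -13/7 is a root, so (7*m + 13) divides it; the quotient is 5*m**2 + 82*m + 105.
The remaining quadratic factors as (m + 15)(5*m + 7).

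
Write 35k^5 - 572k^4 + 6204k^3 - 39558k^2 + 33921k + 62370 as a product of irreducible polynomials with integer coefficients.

(5k - 11)(7k + 6)(k - 9)(k^2 - 6k + 105)

Among the possible rational roots, k = 9 is a root, giving the factor (k - 9) and quotient 35k^4 - 257k^3 + 3891k^2 - 4539k - 6930.
Next, k = -6/7 is a root, giving the factor (7k + 6) and quotient 5k^3 - 41k^2 + 591k - 1155.
Next, k = 11/5 is a root, so (5k - 11) is a factor; dividing leaves k^2 - 6k + 105.
The quadratic k^2 - 6k + 105 has discriminant -384 < 0 and is irreducible over ℤ.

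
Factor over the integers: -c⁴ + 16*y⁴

(2*y)⁴ − (c)⁴ = ((2*y)² − (c)²)((2*y)² + (c)²); the first factor splits again, the second (4*y² + c²) is irreducible.

(2*y - c)*(2*y + c)*(4*y² + c²)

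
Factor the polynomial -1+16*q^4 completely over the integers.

Write as (4*q^2)² − (1)², then factor 4*q^2-1 once more.

(2*q+1)*(2*q-1)*(4*q^2+1)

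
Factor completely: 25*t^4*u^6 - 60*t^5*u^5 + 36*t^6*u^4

t^4*u^4*(6*t - 5*u)^2

Every term has a factor of t^4*u^4; factoring it out leaves 36*t^2 - 60*t*u + 25*u^2.
Recognize a perfect-square trinomial with the parts 5*u and 6*t.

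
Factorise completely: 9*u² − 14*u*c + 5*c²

Group: 9*u*(u − c) − 5*c*(u − c); both groups contain (u − c).

(9*u − 5*c)*(u − c)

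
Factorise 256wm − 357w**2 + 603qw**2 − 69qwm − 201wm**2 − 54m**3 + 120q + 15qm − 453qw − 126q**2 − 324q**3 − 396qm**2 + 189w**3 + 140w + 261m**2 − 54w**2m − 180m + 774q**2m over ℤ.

Group: 9q(−36q**2 + 12qw + 90qm − 30q + 63w**2 − 39wm − 35w − 54m**2 + 45m) + (3w + m − 4)(−36q**2 + 12qw + 90qm − 30q + 63w**2 − 39wm − 35w − 54m**2 + 45m); both groups contain (−36q**2 + 12qw + 90qm − 30q + 63w**2 − 39wm − 35w − 54m**2 + 45m), so (9q + 3w + m − 4) is a factor with cofactor −36q**2 + 12qw + 90qm − 30q + 63w**2 − 39wm − 35w − 54m**2 + 45m.
The cofactor groups again: −36q**2 + 12qw + 90qm − 30q + 63w**2 − 39wm − 35w − 54m**2 + 45m = −6q(6q − 9w − 6m + 5) + (−7w + 9m)(6q − 9w − 6m + 5); both groups contain (6q − 9w − 6m + 5), giving −(6q + 7w − 9m)(6q − 9w − 6m + 5).

−(6q − 9w − 6m + 5)(6q + 7w − 9m)(9q + 3w + m − 4)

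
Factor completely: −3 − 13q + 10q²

Need a pair with product 10·(−3) = −30 and sum −13: that's −15 and 2.
Split the middle term: 10q² − 15q + 2q − 3 = 5q(2q − 3) + (2q − 3).

(2q − 3)(5q + 1)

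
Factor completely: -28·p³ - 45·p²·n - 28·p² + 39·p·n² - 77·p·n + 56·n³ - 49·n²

Group: p·(-28·p² - 17·p·n - 28·p + 56·n² - 49·n) + n·(-28·p² - 17·p·n - 28·p + 56·n² - 49·n); both groups contain (-28·p² - 17·p·n - 28·p + 56·n² - 49·n), so (p + n) is a factor with cofactor -28·p² - 17·p·n - 28·p + 56·n² - 49·n.
The cofactor groups again: -28·p² - 17·p·n - 28·p + 56·n² - 49·n = -7·p·(4·p + 7·n) + (8·n - 7)·(4·p + 7·n); both groups contain (4·p + 7·n), giving -(7·p - 8·n + 7)·(4·p + 7·n).

-(7·p - 8·n + 7)·(4·p + 7·n)·(p + n)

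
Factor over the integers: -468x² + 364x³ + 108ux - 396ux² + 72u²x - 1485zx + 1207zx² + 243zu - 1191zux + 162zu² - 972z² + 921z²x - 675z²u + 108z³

(12z - 3u + 13x)(z - 6u + 7x - 9)(9z + 4x)

Group: z(108z² - 27zu + 165zx - 12ux + 52x²) + (-6u + 7x - 9)(108z² - 27zu + 165zx - 12ux + 52x²); both groups contain (108z² - 27zu + 165zx - 12ux + 52x²), so (z - 6u + 7x - 9) is a factor with cofactor 108z² - 27zu + 165zx - 12ux + 52x².
The cofactor groups again: 108z² - 27zu + 165zx - 12ux + 52x² = 9z(12z - 3u + 13x) + 4x(12z - 3u + 13x); both groups contain (12z - 3u + 13x), giving (9z + 4x)(12z - 3u + 13x).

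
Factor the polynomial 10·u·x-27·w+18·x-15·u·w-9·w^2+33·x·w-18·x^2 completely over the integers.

Group: 5·u·(2·x-3·w) + (-9·x+3·w+9)·(2·x-3·w); both groups contain (2·x-3·w).

(2·x-3·w)·(5·u-9·x+3·w+9)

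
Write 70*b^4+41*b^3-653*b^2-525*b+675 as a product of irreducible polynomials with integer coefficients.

(2*b+5)*(5*b+9)*(7*b-5)*(b-3)

Testing divisors of the constant over divisors of the leading coefficient, b = 3 is a root, so (b-3) is a factor; dividing leaves 70*b^3+251*b^2+100*b-225.
Next, b = -5/2 is a root, so (2*b+5) is a factor; dividing leaves 35*b^2+38*b-45.
The remaining quadratic factors as (5*b+9)(7*b-5).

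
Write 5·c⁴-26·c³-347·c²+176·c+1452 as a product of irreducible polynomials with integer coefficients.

(5·c-11)·(c+2)·(c+6)·(c-11)

By the rational root theorem, c = 11/5 is a root, giving the factor (5·c-11) and quotient c³-3·c²-76·c-132.
Then c = -6 is a root, giving the factor (c+6) and quotient c²-9·c-22.
The remaining quadratic factors as (c-11)(c+2).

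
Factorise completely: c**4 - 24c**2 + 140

(c**2 - 10)(c**2 - 14)

Substitute u = c**2 to get a quadratic in u, then factor.
c**2 - 10 is irreducible over ℤ (10 is not a perfect square).
c**2 - 14 is irreducible over ℤ (14 is not a perfect square).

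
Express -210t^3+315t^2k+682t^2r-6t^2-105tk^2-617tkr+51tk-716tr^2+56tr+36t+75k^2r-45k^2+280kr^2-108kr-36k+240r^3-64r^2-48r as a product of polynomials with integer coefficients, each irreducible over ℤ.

-(3t-3k-4r)(10t-5k-12r-4)(7t-5r+3)

Group: 7t(-30t^2+45tk+76tr+12t-15k^2-56kr-12k-48r^2-16r) + (-5r+3)(-30t^2+45tk+76tr+12t-15k^2-56kr-12k-48r^2-16r); both groups contain (-30t^2+45tk+76tr+12t-15k^2-56kr-12k-48r^2-16r), so (7t-5r+3) is a factor with cofactor -30t^2+45tk+76tr+12t-15k^2-56kr-12k-48r^2-16r.
The cofactor groups again: -30t^2+45tk+76tr+12t-15k^2-56kr-12k-48r^2-16r = -3t(10t-5k-12r-4) + (3k+4r)(10t-5k-12r-4); both groups contain (10t-5k-12r-4), giving -(3t-3k-4r)(10t-5k-12r-4).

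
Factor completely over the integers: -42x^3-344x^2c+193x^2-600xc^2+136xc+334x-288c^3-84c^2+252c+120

-(7x+6c+4)(x+6c-6)(6x+8c+5)

Group: 6x(-7x^2-48xc+38x-36c^2+12c+24) + (8c+5)(-7x^2-48xc+38x-36c^2+12c+24); both groups contain (-7x^2-48xc+38x-36c^2+12c+24), so (6x+8c+5) is a factor with cofactor -7x^2-48xc+38x-36c^2+12c+24.
The cofactor groups again: -7x^2-48xc+38x-36c^2+12c+24 = -7x(x+6c-6) + (-6c-4)(x+6c-6); both groups contain (x+6c-6), giving -(7x+6c+4)(x+6c-6).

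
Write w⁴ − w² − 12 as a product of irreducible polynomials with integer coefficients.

Substitute u = w² to get a quadratic in u, then factor.
w² + 3 is irreducible over ℤ (always positive, so no real roots).
w² − 4 is a difference of squares.

(w + 2)*(w − 2)*(w² + 3)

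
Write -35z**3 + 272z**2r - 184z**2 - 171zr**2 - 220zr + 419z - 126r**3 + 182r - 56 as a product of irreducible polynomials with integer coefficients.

Group: 5z(-7z**2 + 46zr - 48z + 21r**2 - 28r + 7) + (-6r - 8)(-7z**2 + 46zr - 48z + 21r**2 - 28r + 7); both groups contain (-7z**2 + 46zr - 48z + 21r**2 - 28r + 7), so (5z - 6r - 8) is a factor with cofactor -7z**2 + 46zr - 48z + 21r**2 - 28r + 7.
The cofactor groups again: -7z**2 + 46zr - 48z + 21r**2 - 28r + 7 = -7z(z - 7r + 7) + (-3r + 1)(z - 7r + 7); both groups contain (z - 7r + 7), giving -(7z + 3r - 1)(z - 7r + 7).

-(5z - 6r - 8)(z - 7r + 7)(7z + 3r - 1)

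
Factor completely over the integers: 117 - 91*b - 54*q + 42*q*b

Group as (42*q*b - 54*q) + (-91*b + 117) = 6*q*(7*b - 9) - 13*(7*b - 9).
Both groups share the factor (7*b - 9).

(6*q - 13)*(7*b - 9)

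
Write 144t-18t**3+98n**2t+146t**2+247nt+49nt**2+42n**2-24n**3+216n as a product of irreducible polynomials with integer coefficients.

-(2n-9t-8)(3n+2t)(4n-t+9)

Group: 2n(-12n**2-5nt-27n+2t**2-18t) + (-9t-8)(-12n**2-5nt-27n+2t**2-18t); both groups contain (-12n**2-5nt-27n+2t**2-18t), so (2n-9t-8) is a factor with cofactor -12n**2-5nt-27n+2t**2-18t.
The cofactor groups again: -12n**2-5nt-27n+2t**2-18t = -4n(3n+2t) + (t-9)(3n+2t); both groups contain (3n+2t), giving -(4n-t+9)(3n+2t).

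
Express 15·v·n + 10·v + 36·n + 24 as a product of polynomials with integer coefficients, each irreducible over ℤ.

(3·n + 2)·(5·v + 12)

Group as (15·v·n + 10·v) + (36·n + 24) = 5·v·(3·n + 2) + 12·(3·n + 2).
Both groups share the factor (3·n + 2).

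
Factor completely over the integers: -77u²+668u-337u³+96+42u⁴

(2u-3)(3u+4)(7u+1)(u-8)

Among the possible rational roots, u = 3/2 is a root, so (2u-3) is a factor; dividing leaves 21u³-137u²-244u-32.
Next, u = 8 is a root, so (u-8) divides it; the quotient is 21u²+31u+4.
The remaining quadratic factors as (3u+4)(7u+1).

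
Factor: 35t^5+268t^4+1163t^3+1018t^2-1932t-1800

Trying the rational-root candidates, t = -6/7 is a root, giving the factor (7t+6) and quotient 5t^4+34t^3+137t^2+28t-300.
Next, t = 6/5 is a root, so (5t-6) is a factor; dividing leaves t^3+8t^2+37t+50.
Then t = -2 is a root, giving the factor (t+2) and quotient t^2+6t+25.
The quadratic t^2+6t+25 has discriminant -64 < 0 and is irreducible over ℤ.

(5t-6)(7t+6)(t+2)(t^2+6t+25)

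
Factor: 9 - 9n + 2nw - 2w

(2w - 9)(n - 1)

Group as (2nw - 9n) + (-2w + 9) = n(2w - 9) - (2w - 9).
Both groups share the factor (2w - 9).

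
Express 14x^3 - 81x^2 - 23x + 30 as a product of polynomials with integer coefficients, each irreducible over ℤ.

(2x - 1)(7x + 5)(x - 6)

By the rational root theorem, x = 6 is a root, giving the factor (x - 6) and quotient 14x^2 + 3x - 5.
The remaining quadratic factors as (7x + 5)(2x - 1).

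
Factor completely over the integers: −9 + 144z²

9(4z + 1)(4z − 1)

Factor out 9, leaving 16z² − 1, which is a difference of two squares.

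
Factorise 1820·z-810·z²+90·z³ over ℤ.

Pull out the common factor 10·z, then factor the remaining trinomial.

10·z·(3·z-13)·(3·z-14)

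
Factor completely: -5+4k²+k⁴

Substitute u = k² to get a quadratic in u, then factor.
k²-1 is a difference of squares.
k²+5 is irreducible over ℤ (always positive, so no real roots).

(k+1)(k-1)(k²+5)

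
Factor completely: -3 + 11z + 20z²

(4z + 3)(5z - 1)

Need a pair with product 20·(-3) = -60 and sum 11: that's -4 and 15.
Split the middle term: 20z² - 4z + 15z - 3 = 4z(5z - 1) + 3(5z - 1).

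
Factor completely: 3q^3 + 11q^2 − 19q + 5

(3q − 1)(q + 5)(q − 1)

By the rational root theorem, q = 1/3 is a root, so (3q − 1) divides it; the quotient is q^2 + 4q − 5.
The remaining quadratic factors as (q − 1)(q + 5).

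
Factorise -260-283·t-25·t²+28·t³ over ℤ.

Among the possible rational roots, t = -13/7 is a root, so (7·t+13) is a factor; dividing leaves 4·t²-11·t-20.
The remaining quadratic factors as (t-4)(4·t+5).

(4·t+5)·(7·t+13)·(t-4)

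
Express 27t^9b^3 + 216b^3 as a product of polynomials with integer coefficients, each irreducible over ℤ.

Every term has a factor of 27b^3; factoring it out leaves t^9 + 8.
Recognize a sum of cubes with the parts 2 and t^3.

27b^3(t^3 + 2)(t^6 - 2t^3 + 4)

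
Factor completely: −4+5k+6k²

(2k−1)(3k+4)

Need a pair with product 6·(−4) = −24 and sum 5: that's 8 and −3.
Split the middle term: 6k²+8k − 3k−4 = 2k(3k+4) − (3k+4).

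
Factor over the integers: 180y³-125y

Factor out 5y, leaving 36y²-25, which is a difference of two squares.

5y(6y+5)(6y-5)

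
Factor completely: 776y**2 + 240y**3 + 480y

8y(5y + 12)(6y + 5)

Pull out the common factor 8y, then factor the remaining trinomial.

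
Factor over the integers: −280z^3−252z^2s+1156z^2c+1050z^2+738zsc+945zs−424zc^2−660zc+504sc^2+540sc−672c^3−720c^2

Group: 10z(−28z^2+82zc+105z+56c^2+60c) + (9s−12c)(−28z^2+82zc+105z+56c^2+60c); both groups contain (−28z^2+82zc+105z+56c^2+60c), so (10z+9s−12c) is a factor with cofactor −28z^2+82zc+105z+56c^2+60c.
The cofactor groups again: −28z^2+82zc+105z+56c^2+60c = −4z(7z+4c) + (14c+15)(7z+4c); both groups contain (7z+4c), giving −(4z−14c−15)(7z+4c).

−(10z+9s−12c)(4z−14c−15)(7z+4c)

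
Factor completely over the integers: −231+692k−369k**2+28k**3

(4k−7)(7k−3)(k−11)

Among the possible rational roots, k = 11 is a root, giving the factor (k−11) and quotient 28k**2−61k+21.
The remaining quadratic factors as (4k−7)(7k−3).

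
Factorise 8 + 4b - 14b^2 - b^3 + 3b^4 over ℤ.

Trying the rational-root candidates, b = 2 is a root, so (b - 2) divides it; the quotient is 3b^3 + 5b^2 - 4b - 4.
Next, b = -2/3 is a root, giving the factor (3b + 2) and quotient b^2 + b - 2.
The remaining quadratic factors as (b + 2)(b - 1).

(3b + 2)(b + 2)(b - 1)(b - 2)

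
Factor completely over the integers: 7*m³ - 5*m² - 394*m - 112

(7*m + 2)*(m + 7)*(m - 8)

Among the possible rational roots, m = -7 is a root, so (m + 7) divides it; the quotient is 7*m² - 54*m - 16.
The remaining quadratic factors as (m - 8)(7*m + 2).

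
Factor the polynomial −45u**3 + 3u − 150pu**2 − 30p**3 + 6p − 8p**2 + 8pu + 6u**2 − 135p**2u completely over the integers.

Group: 3p(−10p**2 − 35pu − 6p − 15u**2 − 3u) + (3u − 1)(−10p**2 − 35pu − 6p − 15u**2 − 3u); both groups contain (−10p**2 − 35pu − 6p − 15u**2 − 3u), so (3p + 3u − 1) is a factor with cofactor −10p**2 − 35pu − 6p − 15u**2 − 3u.
The cofactor groups again: −10p**2 − 35pu − 6p − 15u**2 − 3u = −5p(2p + u) + (−15u − 3)(2p + u); both groups contain (2p + u), giving −(5p + 15u + 3)(2p + u).

−(2p + u)(3p + 3u − 1)(5p + 15u + 3)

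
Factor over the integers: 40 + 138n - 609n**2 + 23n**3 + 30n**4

(5n - 2)(6n + 1)(n + 5)(n - 4)

Trying the rational-root candidates, n = 2/5 is a root, giving the factor (5n - 2) and quotient 6n**3 + 7n**2 - 119n - 20.
Next, n = -1/6 is a root, so (6n + 1) is a factor; dividing leaves n**2 + n - 20.
The remaining quadratic factors as (n + 5)(n - 4).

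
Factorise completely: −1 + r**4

(r)⁴ − (1)⁴ = ((r)² − (1)²)((r)² + (1)²); the first factor splits again, the second (r**2 + 1) is irreducible.

(r + 1)*(r − 1)*(r**2 + 1)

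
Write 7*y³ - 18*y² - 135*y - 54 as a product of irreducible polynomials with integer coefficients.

(7*y + 3)*(y + 3)*(y - 6)

By the rational root theorem, y = 6 is a root, giving the factor (y - 6) and quotient 7*y² + 24*y + 9.
The remaining quadratic factors as (7*y + 3)(y + 3).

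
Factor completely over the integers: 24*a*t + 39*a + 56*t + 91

(3*a + 7)*(8*t + 13)

Group as (24*a*t + 39*a) + (56*t + 91) = 3*a*(8*t + 13) + 7*(8*t + 13).
Both groups share the factor (8*t + 13).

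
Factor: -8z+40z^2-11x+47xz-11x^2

Group: -11x(x-5z+1) - 8z(x-5z+1); both groups contain (x-5z+1).

-(11x+8z)(x-5z+1)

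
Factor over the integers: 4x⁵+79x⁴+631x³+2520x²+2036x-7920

(4x-5)(x+4)(x+9)(x²+8x+44)

Trying the rational-root candidates, x = -4 is a root, giving the factor (x+4) and quotient 4x⁴+63x³+379x²+1004x-1980.
Then x = -9 is a root, giving the factor (x+9) and quotient 4x³+27x²+136x-220.
Then x = 5/4 is a root, so (4x-5) is a factor; dividing leaves x²+8x+44.
The quadratic x²+8x+44 has discriminant -112 < 0 and is irreducible over ℤ.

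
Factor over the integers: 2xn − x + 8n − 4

(2n − 1)(x + 4)

Group as (2xn − x) + (8n − 4) = x(2n − 1) + 4(2n − 1).
Both groups share the factor (2n − 1).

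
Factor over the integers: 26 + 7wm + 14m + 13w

Group as (7wm + 13w) + (14m + 26) = w(7m + 13) + 2(7m + 13).
Both groups share the factor (7m + 13).

(7m + 13)(w + 2)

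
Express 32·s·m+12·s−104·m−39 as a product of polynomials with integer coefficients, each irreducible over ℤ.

(4·s−13)·(8·m+3)

Group as (32·s·m+12·s) + (−104·m−39) = 4·s·(8·m+3) − 13·(8·m+3).
Both groups share the factor (8·m+3).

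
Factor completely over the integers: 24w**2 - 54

6(2w + 3)(2w - 3)

Every term has a factor of 6. Then 4w**2 - 9 = (2w)² − (3)².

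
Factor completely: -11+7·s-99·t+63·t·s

Group as (63·t·s-99·t) + (7·s-11) = 9·t·(7·s-11) + (7·s-11).
Both groups share the factor (7·s-11).

(7·s-11)·(9·t+1)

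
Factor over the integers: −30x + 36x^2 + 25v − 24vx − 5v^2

Group: −5v(v + 6x − 5) + 6x(v + 6x − 5); both groups contain (v + 6x − 5).

−(5v − 6x)(v + 6x − 5)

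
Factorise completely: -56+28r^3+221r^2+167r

(4r-1)(7r+8)(r+7)

By the rational root theorem, r = 1/4 is a root, giving the factor (4r-1) and quotient 7r^2+57r+56.
The remaining quadratic factors as (7r+8)(r+7).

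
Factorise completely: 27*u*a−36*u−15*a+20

Group as (27*u*a−36*u) + (−15*a+20) = 9*u*(3*a−4) − 5*(3*a−4).
Both groups share the factor (3*a−4).

(3*a−4)*(9*u−5)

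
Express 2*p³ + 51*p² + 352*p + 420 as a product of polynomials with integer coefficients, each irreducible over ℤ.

Among the possible rational roots, p = -14 is a root, so (p + 14) is a factor; dividing leaves 2*p² + 23*p + 30.
The remaining quadratic factors as (p + 10)(2*p + 3).

(2*p + 3)*(p + 10)*(p + 14)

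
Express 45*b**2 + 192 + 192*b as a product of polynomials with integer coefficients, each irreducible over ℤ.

3*(3*b + 8)*(5*b + 8)

Pull out the common factor 3, then factor the remaining trinomial.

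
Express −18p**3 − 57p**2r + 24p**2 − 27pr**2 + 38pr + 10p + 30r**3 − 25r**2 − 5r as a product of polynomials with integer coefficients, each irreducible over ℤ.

−(2p − r)(3p + 5r − 5)(3p + 6r + 1)

Group: 2p(−9p**2 − 33pr + 12p − 30r**2 + 25r + 5) − r(−9p**2 − 33pr + 12p − 30r**2 + 25r + 5); both groups contain (−9p**2 − 33pr + 12p − 30r**2 + 25r + 5), so (2p − r) is a factor with cofactor −9p**2 − 33pr + 12p − 30r**2 + 25r + 5.
The cofactor groups again: −9p**2 − 33pr + 12p − 30r**2 + 25r + 5 = −3p(3p + 5r − 5) + (−6r − 1)(3p + 5r − 5); both groups contain (3p + 5r − 5), giving −(3p + 6r + 1)(3p + 5r − 5).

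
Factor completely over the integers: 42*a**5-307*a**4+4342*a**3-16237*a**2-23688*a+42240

(6*a+11)*(7*a-8)*(a-5)*(a**2-3*a+96)

Testing divisors of the constant over divisors of the leading coefficient, a = 8/7 is a root, so (7*a-8) divides it; the quotient is 6*a**4-37*a**3+578*a**2-1659*a-5280.
Then a = -11/6 is a root, so (6*a+11) divides it; the quotient is a**3-8*a**2+111*a-480.
Next, a = 5 is a root, so (a-5) divides it; the quotient is a**2-3*a+96.
The quadratic a**2-3*a+96 has discriminant -375 < 0 and is irreducible over ℤ.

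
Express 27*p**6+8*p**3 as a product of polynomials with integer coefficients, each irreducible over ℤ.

Factor out p**3 first: what remains is 27*p**3+8.
Recognize a sum of cubes with the parts 2 and 3*p.

p**3*(3*p+2)*(9*p**2-6*p+4)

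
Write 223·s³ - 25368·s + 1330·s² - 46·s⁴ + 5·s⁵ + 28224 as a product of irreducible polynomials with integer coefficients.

(5·s - 6)·(s + 7)·(s - 8)·(s² - 7·s + 84)

Testing divisors of the constant over divisors of the leading coefficient, s = 8 is a root, so (s - 8) divides it; the quotient is 5·s⁴ - 6·s³ + 175·s² + 2730·s - 3528.
Next, s = -7 is a root, so (s + 7) is a factor; dividing leaves 5·s³ - 41·s² + 462·s - 504.
Next, s = 6/5 is a root, giving the factor (5·s - 6) and quotient s² - 7·s + 84.
The quadratic s² - 7·s + 84 has discriminant -287 < 0 and is irreducible over ℤ.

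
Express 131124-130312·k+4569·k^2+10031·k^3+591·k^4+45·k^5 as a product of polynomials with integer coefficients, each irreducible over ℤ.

(3·k+14)·(3·k-7)·(5·k-6)·(k^2+12·k+223)

Testing divisors of the constant over divisors of the leading coefficient, k = 6/5 is a root, giving the factor (5·k-6) and quotient 9·k^4+129·k^3+2161·k^2+3507·k-21854.
Next, k = 7/3 is a root, so (3·k-7) divides it; the quotient is 3·k^3+50·k^2+837·k+3122.
Continuing, k = -14/3 is a root, giving the factor (3·k+14) and quotient k^2+12·k+223.
The quadratic k^2+12·k+223 has discriminant -748 < 0 and is irreducible over ℤ.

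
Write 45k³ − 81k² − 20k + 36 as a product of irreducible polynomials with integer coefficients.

(3k + 2)(3k − 2)(5k − 9)

Group as (45k³ − 20k) + (−81k² + 36) = 5k(9k² − 4) − 9(9k² − 4).
Both groups share the factor (9k² − 4).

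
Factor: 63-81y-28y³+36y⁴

(9y-7)(4y³-9)

Group as (36y⁴-81y) + (-28y³+63) = 9y(4y³-9) - 7(4y³-9).
Both groups share the factor (4y³-9).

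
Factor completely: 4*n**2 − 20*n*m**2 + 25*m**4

Recognize a perfect-square trinomial with the parts 2*n and 5*m**2.

(2*n − 5*m**2)**2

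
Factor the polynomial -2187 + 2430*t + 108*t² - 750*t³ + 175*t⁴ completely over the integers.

(5*t + 9)*(5*t - 9)*(7*t - 9)*(t - 3)

Among the possible rational roots, t = 9/5 is a root, so (5*t - 9) is a factor; dividing leaves 35*t³ - 87*t² - 135*t + 243.
Continuing, t = 9/7 is a root, so (7*t - 9) is a factor; dividing leaves 5*t² - 6*t - 27.
The remaining quadratic factors as (5*t + 9)(t - 3).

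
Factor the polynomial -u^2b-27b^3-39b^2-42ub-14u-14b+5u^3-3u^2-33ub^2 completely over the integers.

Group: 5u(u^2-2ub-2u-3b^2-2b) + (9b+7)(u^2-2ub-2u-3b^2-2b); both groups contain (u^2-2ub-2u-3b^2-2b), so (5u+9b+7) is a factor with cofactor u^2-2ub-2u-3b^2-2b.
The cofactor groups again: u^2-2ub-2u-3b^2-2b = u(u-3b-2) + b(u-3b-2); both groups contain (u-3b-2), giving (u+b)(u-3b-2).

(u-3b-2)(5u+9b+7)(u+b)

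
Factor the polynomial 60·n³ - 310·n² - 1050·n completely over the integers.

Pull out the common factor 10·n, then factor the remaining trinomial.

10·n·(2·n - 15)·(3·n + 7)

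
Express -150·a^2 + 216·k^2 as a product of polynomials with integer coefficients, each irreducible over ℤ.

6·(6·k - 5·a)·(6·k + 5·a)

Factor out 6, leaving 36·k^2 - 25·a^2, which is a difference of two squares.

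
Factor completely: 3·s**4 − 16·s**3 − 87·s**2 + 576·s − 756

Testing divisors of the constant over divisors of the leading coefficient, s = 7/3 is a root, so (3·s − 7) divides it; the quotient is s**3 − 3·s**2 − 36·s + 108.
Next, s = −6 is a root, so (s + 6) is a factor; dividing leaves s**2 − 9·s + 18.
The remaining quadratic factors as (s − 6)(s − 3).

(3·s − 7)·(s + 6)·(s − 3)·(s − 6)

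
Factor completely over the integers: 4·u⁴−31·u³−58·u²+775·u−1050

By the rational root theorem, u = 5 is a root, so (u−5) is a factor; dividing leaves 4·u³−11·u²−113·u+210.
Then u = 6 is a root, so (u−6) is a factor; dividing leaves 4·u²+13·u−35.
The remaining quadratic factors as (u+5)(4·u−7).

(4·u−7)·(u+5)·(u−5)·(u−6)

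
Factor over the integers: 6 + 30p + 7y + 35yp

Group as (35yp + 7y) + (30p + 6) = 7y(5p + 1) + 6(5p + 1).
Both groups share the factor (5p + 1).

(5p + 1)(7y + 6)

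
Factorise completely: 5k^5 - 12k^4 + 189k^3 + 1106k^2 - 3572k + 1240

Trying the rational-root candidates, k = 2 is a root, giving the factor (k - 2) and quotient 5k^4 - 2k^3 + 185k^2 + 1476k - 620.
Continuing, k = 2/5 is a root, giving the factor (5k - 2) and quotient k^3 + 37k + 310.
Then k = -5 is a root, so (k + 5) divides it; the quotient is k^2 - 5k + 62.
The quadratic k^2 - 5k + 62 has discriminant -223 < 0 and is irreducible over ℤ.

(5k - 2)(k + 5)(k - 2)(k^2 - 5k + 62)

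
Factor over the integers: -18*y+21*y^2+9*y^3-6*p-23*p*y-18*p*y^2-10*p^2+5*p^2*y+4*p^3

Group: p*(4*p^2+9*p*y+2*p-9*y^2+6*y) + (-y-3)*(4*p^2+9*p*y+2*p-9*y^2+6*y); both groups contain (4*p^2+9*p*y+2*p-9*y^2+6*y), so (p-y-3) is a factor with cofactor 4*p^2+9*p*y+2*p-9*y^2+6*y.
The cofactor groups again: 4*p^2+9*p*y+2*p-9*y^2+6*y = 4*p*(p+3*y) + (-3*y+2)*(p+3*y); both groups contain (p+3*y), giving (4*p-3*y+2)*(p+3*y).

(4*p-3*y+2)*(p+3*y)*(p-y-3)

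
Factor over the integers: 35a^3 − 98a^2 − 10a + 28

Group as (35a^3 − 10a) + (−98a^2 + 28) = 5a(7a^2 − 2) − 14(7a^2 − 2).
Both groups share the factor (7a^2 − 2).

(5a − 14)(7a^2 − 2)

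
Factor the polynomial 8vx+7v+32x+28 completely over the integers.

(8x+7)(v+4)

Group as (8vx+7v) + (32x+28) = v(8x+7) + 4(8x+7).
Both groups share the factor (8x+7).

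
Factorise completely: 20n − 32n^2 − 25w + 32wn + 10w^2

(5w − 4n)(2w + 8n − 5)

Group: 5w(2w + 8n − 5) − 4n(2w + 8n − 5); both groups contain (2w + 8n − 5).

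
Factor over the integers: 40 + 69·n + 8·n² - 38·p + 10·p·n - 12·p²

Group: -2·p·(6·p - 8·n - 5) + (-n - 8)·(6·p - 8·n - 5); both groups contain (6·p - 8·n - 5).

-(6·p - 8·n - 5)·(2·p + n + 8)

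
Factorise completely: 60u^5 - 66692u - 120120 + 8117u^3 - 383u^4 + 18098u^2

Testing divisors of the constant over divisors of the leading coefficient, u = -11/4 is a root, giving the factor (4u + 11) and quotient 15u^4 - 137u^3 + 2406u^2 - 2092u - 10920.
Continuing, u = -5/3 is a root, so (3u + 5) divides it; the quotient is 5u^3 - 54u^2 + 892u - 2184.
Then u = 14/5 is a root, so (5u - 14) divides it; the quotient is u^2 - 8u + 156.
The quadratic u^2 - 8u + 156 has discriminant -560 < 0 and is irreducible over ℤ.

(3u + 5)(4u + 11)(5u - 14)(u^2 - 8u + 156)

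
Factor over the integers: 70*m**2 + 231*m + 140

7*(2*m + 5)*(5*m + 4)

Pull out the common factor 7, then factor the remaining trinomial.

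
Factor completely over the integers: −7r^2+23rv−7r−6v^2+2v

−(7r−2v)(r−3v+1)

Group: −r(7r−2v) + (3v−1)(7r−2v); both groups contain (7r−2v).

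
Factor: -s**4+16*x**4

(2*x)⁴ − (s)⁴ = ((2*x)² − (s)²)((2*x)² + (s)²); the first factor splits again, the second (4*x**2+s**2) is irreducible.

(2*x-s)*(2*x+s)*(4*x**2+s**2)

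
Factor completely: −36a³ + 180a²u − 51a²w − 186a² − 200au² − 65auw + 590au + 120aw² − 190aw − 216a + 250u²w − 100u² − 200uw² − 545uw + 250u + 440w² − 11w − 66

−(3a − 10u + 8w + 3)(3a − 5u + 11)(4a − 5w + 2)

Group: 3a(−12a² + 40au − 17aw − 18a − 50uw + 20u + 40w² − w − 6) + (−5u + 11)(−12a² + 40au − 17aw − 18a − 50uw + 20u + 40w² − w − 6); both groups contain (−12a² + 40au − 17aw − 18a − 50uw + 20u + 40w² − w − 6), so (3a − 5u + 11) is a factor with cofactor −12a² + 40au − 17aw − 18a − 50uw + 20u + 40w² − w − 6.
The cofactor groups again: −12a² + 40au − 17aw − 18a − 50uw + 20u + 40w² − w − 6 = −4a(3a − 10u + 8w + 3) + (5w − 2)(3a − 10u + 8w + 3); both groups contain (3a − 10u + 8w + 3), giving −(4a − 5w + 2)(3a − 10u + 8w + 3).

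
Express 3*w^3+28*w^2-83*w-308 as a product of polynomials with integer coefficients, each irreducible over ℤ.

(3*w+7)*(w+11)*(w-4)

Among the possible rational roots, w = -7/3 is a root, so (3*w+7) divides it; the quotient is w^2+7*w-44.
The remaining quadratic factors as (w+11)(w-4).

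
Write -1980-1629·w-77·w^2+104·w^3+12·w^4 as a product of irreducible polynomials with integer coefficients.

(2·w+15)·(2·w+3)·(3·w+11)·(w-4)

Trying the rational-root candidates, w = -15/2 is a root, giving the factor (2·w+15) and quotient 6·w^3+7·w^2-91·w-132.
Continuing, w = -11/3 is a root, so (3·w+11) divides it; the quotient is 2·w^2-5·w-12.
The remaining quadratic factors as (2·w+3)(w-4).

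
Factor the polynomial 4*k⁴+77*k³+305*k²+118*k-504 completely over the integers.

(4*k+9)*(k+14)*(k+4)*(k-1)

Among the possible rational roots, k = -4 is a root, so (k+4) divides it; the quotient is 4*k³+61*k²+61*k-126.
Continuing, k = 1 is a root, so (k-1) is a factor; dividing leaves 4*k²+65*k+126.
The remaining quadratic factors as (k+14)(4*k+9).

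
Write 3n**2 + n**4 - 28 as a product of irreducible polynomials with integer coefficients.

(n + 2)(n - 2)(n**2 + 7)

Substitute u = n**2 to get a quadratic in u, then factor.
n**2 - 4 is a difference of squares.
n**2 + 7 is irreducible over ℤ (always positive, so no real roots).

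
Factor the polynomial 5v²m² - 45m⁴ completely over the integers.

Factor out 5m², leaving v² - 9m², which is a difference of two squares.

5m²(v - 3m)(v + 3m)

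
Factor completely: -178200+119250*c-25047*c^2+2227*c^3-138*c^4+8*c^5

Among the possible rational roots, c = 6 is a root, so (c-6) divides it; the quotient is 8*c^4-90*c^3+1687*c^2-14925*c+29700.
Continuing, c = 15/2 is a root, so (2*c-15) divides it; the quotient is 4*c^3-15*c^2+731*c-1980.
Continuing, c = 11/4 is a root, so (4*c-11) divides it; the quotient is c^2-c+180.
The quadratic c^2-c+180 has discriminant -719 < 0 and is irreducible over ℤ.

(2*c-15)*(4*c-11)*(c-6)*(c^2-c+180)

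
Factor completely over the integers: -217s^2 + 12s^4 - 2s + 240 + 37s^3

(3s - 8)(4s - 5)(s + 1)(s + 6)

Testing divisors of the constant over divisors of the leading coefficient, s = 8/3 is a root, so (3s - 8) is a factor; dividing leaves 4s^3 + 23s^2 - 11s - 30.
Next, s = -1 is a root, so (s + 1) divides it; the quotient is 4s^2 + 19s - 30.
The remaining quadratic factors as (4s - 5)(s + 6).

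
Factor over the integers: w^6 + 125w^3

Pull out the common factor w^3, leaving w^3 + 125.
Recognize a sum of cubes with the parts 5 and w.

w^3(w + 5)(w^2 - 5w + 25)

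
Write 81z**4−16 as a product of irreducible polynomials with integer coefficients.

(3z+2)(3z−2)(9z**2+4)

Difference of squares twice: with A = 3z and B = 2, A⁴ − B⁴ = (A² − B²)(A² + B²), and A² − B² factors again.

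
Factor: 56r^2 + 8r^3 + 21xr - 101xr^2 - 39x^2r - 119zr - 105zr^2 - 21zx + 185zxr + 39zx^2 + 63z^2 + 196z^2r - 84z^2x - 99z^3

Group: 11z(-9z^2 + 3zx + 17zr - 3xr - 8r^2) + (13x - r - 7)(-9z^2 + 3zx + 17zr - 3xr - 8r^2); both groups contain (-9z^2 + 3zx + 17zr - 3xr - 8r^2), so (11z + 13x - r - 7) is a factor with cofactor -9z^2 + 3zx + 17zr - 3xr - 8r^2.
The cofactor groups again: -9z^2 + 3zx + 17zr - 3xr - 8r^2 = -z(9z - 3x - 8r) + r(9z - 3x - 8r); both groups contain (9z - 3x - 8r), giving -(z - r)(9z - 3x - 8r).

-(9z - 3x - 8r)(11z + 13x - r - 7)(z - r)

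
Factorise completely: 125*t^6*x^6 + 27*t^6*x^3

Pull out the common factor t^6*x^3, leaving 125*x^3 + 27.
Recognize a sum of cubes with the parts 5*x and 3.

t^6*x^3*(5*x + 3)*(25*x^2 - 15*x + 9)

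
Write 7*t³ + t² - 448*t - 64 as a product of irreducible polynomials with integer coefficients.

By the rational root theorem, t = -8 is a root, giving the factor (t + 8) and quotient 7*t² - 55*t - 8.
The remaining quadratic factors as (t - 8)(7*t + 1).

(7*t + 1)*(t + 8)*(t - 8)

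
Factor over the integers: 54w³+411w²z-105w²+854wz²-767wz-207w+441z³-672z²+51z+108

Group: 9w(6w²+41wz-9w+63z²-60z-27) + (7z-4)(6w²+41wz-9w+63z²-60z-27); both groups contain (6w²+41wz-9w+63z²-60z-27), so (9w+7z-4) is a factor with cofactor 6w²+41wz-9w+63z²-60z-27.
The cofactor groups again: 6w²+41wz-9w+63z²-60z-27 = 2w(3w+7z-9) + (9z+3)(3w+7z-9); both groups contain (3w+7z-9), giving (2w+9z+3)(3w+7z-9).

(2w+9z+3)(3w+7z-9)(9w+7z-4)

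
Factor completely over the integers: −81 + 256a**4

Write as (16a**2)² − (9)², then factor 16a**2 − 9 once more.

(4a + 3)(4a − 3)(16a**2 + 9)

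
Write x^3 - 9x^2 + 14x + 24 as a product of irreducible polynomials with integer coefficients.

(x + 1)(x - 4)(x - 6)

Among the possible rational roots, x = 4 is a root, so (x - 4) is a factor; dividing leaves x^2 - 5x - 6.
The remaining quadratic factors as (x + 1)(x - 6).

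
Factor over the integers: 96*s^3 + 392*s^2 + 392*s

Pull out the common factor 8*s, then factor the remaining trinomial.

8*s*(3*s + 7)*(4*s + 7)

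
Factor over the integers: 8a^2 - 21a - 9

Need a pair with product 8·(-9) = -72 and sum -21: that's 3 and -24.
Split the middle term: 8a^2 + 3a - 24a - 9 = a(8a + 3) - 3(8a + 3).

(8a + 3)(a - 3)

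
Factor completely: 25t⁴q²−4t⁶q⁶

−q²t⁴(2tq²+5)(2tq²−5)

Pull out the common factor t⁴q², leaving −4t²q⁴+25.
Recognize a difference of squares with the parts 5 and 2tq².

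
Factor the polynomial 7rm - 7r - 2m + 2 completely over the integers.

(7r - 2)(m - 1)

Group as (7rm - 7r) + (-2m + 2) = 7r(m - 1) - 2(m - 1).
Both groups share the factor (m - 1).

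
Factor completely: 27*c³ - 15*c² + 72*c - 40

Group as (27*c³ + 72*c) + (-15*c² - 40) = 9*c*(3*c² + 8) - 5*(3*c² + 8).
Both groups share the factor (3*c² + 8).

(9*c - 5)*(3*c² + 8)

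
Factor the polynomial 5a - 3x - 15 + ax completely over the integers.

(a - 3)(x + 5)

Group as (ax + 5a) + (-3x - 15) = a(x + 5) - 3(x + 5).
Both groups share the factor (x + 5).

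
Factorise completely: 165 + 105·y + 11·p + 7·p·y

(7·y + 11)·(p + 15)

Group as (7·p·y + 11·p) + (105·y + 165) = p·(7·y + 11) + 15·(7·y + 11).
Both groups share the factor (7·y + 11).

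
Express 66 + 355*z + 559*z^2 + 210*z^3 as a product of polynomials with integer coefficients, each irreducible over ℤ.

Trying the rational-root candidates, z = -11/6 is a root, giving the factor (6*z + 11) and quotient 35*z^2 + 29*z + 6.
The remaining quadratic factors as (7*z + 3)(5*z + 2).

(5*z + 2)*(6*z + 11)*(7*z + 3)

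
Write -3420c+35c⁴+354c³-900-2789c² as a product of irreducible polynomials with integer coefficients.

(5c+2)(7c+5)(c+15)(c-6)

Trying the rational-root candidates, c = -5/7 is a root, so (7c+5) divides it; the quotient is 5c³+47c²-432c-180.
Continuing, c = 6 is a root, giving the factor (c-6) and quotient 5c²+77c+30.
The remaining quadratic factors as (5c+2)(c+15).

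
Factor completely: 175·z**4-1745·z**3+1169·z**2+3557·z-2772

By the rational root theorem, z = -7/5 is a root, so (5·z+7) is a factor; dividing leaves 35·z**3-398·z**2+791·z-396.
Next, z = 9 is a root, so (z-9) is a factor; dividing leaves 35·z**2-83·z+44.
The remaining quadratic factors as (7·z-11)(5·z-4).

(5·z+7)·(5·z-4)·(7·z-11)·(z-9)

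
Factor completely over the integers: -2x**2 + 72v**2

2(6v + x)(6v - x)

Factor out 2, leaving 36v**2 - x**2, which is a difference of two squares.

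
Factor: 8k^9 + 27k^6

k^6(2k + 3)(4k^2 − 6k + 9)

Pull out the common factor k^6, leaving 8k^3 + 27.
Recognize a sum of cubes with the parts 2k and 3.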